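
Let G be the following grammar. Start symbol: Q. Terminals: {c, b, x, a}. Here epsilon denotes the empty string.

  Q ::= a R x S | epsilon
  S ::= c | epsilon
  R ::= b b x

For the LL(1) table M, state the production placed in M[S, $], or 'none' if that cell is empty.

FIRST(Q): from Q::=a R x S we get {a}; from Q::=epsilon we get {epsilon}. So FIRST(Q) = {epsilon, a}.
FIRST(S): from S::=c we get {c}; from S::=epsilon we get {epsilon}. So FIRST(S) = {epsilon, c}.
FIRST(R): from R::=b b x we get {b}. So FIRST(R) = {b}.
FOLLOW(Q) includes $ since Q is the start symbol.
FOLLOW(Q): Q appears on no right-hand side. Thus FOLLOW(Q) = {$}.
FOLLOW(S): in Q::=a R x S, the suffix after S is empty, so FOLLOW(S) ⊇ FOLLOW(Q) = {$}. Thus FOLLOW(S) = {$}.
For S ::= c: FIRST(c) = {c}, so it goes in M[S, t] for t ∈ {c}.
For S ::= epsilon: FIRST(epsilon) = {epsilon}, so it goes in M[S, t] for t ∈ {}; since epsilon ∈ FIRST, also for every t ∈ FOLLOW(S) = {$}.

S ::= epsilon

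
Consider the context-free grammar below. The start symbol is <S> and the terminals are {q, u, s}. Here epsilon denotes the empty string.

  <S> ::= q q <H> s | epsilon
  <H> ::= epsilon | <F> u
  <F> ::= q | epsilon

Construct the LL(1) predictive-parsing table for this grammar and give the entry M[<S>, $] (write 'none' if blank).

FIRST(<S>) = {epsilon, q}
FIRST(<F>) = {epsilon, q}
FIRST(<H>) = {epsilon, q, u}  (via <F> u)
FOLLOW(<S>) includes $ since <S> is the start symbol.
FOLLOW(<S>): <S> appears on no right-hand side. Thus FOLLOW(<S>) = {$}.
For <S> ::= q q <H> s: FIRST(q q <H> s) = {q}, so it goes in M[<S>, t] for t ∈ {q}.
For <S> ::= epsilon: FIRST(epsilon) = {epsilon}, so it goes in M[<S>, t] for t ∈ {}; since epsilon ∈ FIRST, also for every t ∈ FOLLOW(<S>) = {$}.

<S> ::= epsilon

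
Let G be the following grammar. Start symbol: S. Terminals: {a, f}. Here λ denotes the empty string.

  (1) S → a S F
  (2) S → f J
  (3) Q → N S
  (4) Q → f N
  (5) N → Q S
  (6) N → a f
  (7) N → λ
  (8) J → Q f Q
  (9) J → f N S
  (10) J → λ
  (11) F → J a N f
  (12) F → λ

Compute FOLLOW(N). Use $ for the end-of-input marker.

FIRST(S) = {a, f}
FIRST(Q) = {a, f}  (via N S)
FIRST(N) = {λ, a, f}  (via Q S)
FIRST(J) = {λ, a, f}  (via Q f Q)
FIRST(F) = {λ, a, f}  (via J a N f)
FOLLOW(S) includes $ since S is the start symbol.
FOLLOW(S): in S→a S F, S is followed by F with FIRST {λ, a, f}; in S→a S F, the suffix after S is nullable (adds nothing new); in Q→N S, the suffix after S is empty, so FOLLOW(S) ⊇ FOLLOW(Q) = {$, a, f}; in N→Q S, the suffix after S is empty, so FOLLOW(S) ⊇ FOLLOW(N) = {$, a, f}; in J→f N S, the suffix after S is empty, so FOLLOW(S) ⊇ FOLLOW(J) = {$, a, f}. Thus FOLLOW(S) = {$, a, f}.
FOLLOW(J): in S→f J, the suffix after J is empty, so FOLLOW(J) ⊇ FOLLOW(S) = {$, a, f}; in F→J a N f, J is followed by a N f with FIRST {a}. Thus FOLLOW(J) = {$, a, f}.
FOLLOW(Q): in N→Q S, Q is followed by S with FIRST {a, f}; in J→Q f Q (occurrence 1), Q is followed by f Q with FIRST {f}; in J→Q f Q (occurrence 2), the suffix after Q is empty, so FOLLOW(Q) ⊇ FOLLOW(J) = {$, a, f}. Thus FOLLOW(Q) = {$, a, f}.
FOLLOW(N): in Q→N S, N is followed by S with FIRST {a, f}; in Q→f N, the suffix after N is empty, so FOLLOW(N) ⊇ FOLLOW(Q) = {$, a, f}; in J→f N S, N is followed by S with FIRST {a, f}; in F→J a N f, N is followed by f with FIRST {f}. Thus FOLLOW(N) = {$, a, f}.
FOLLOW(F): in S→a S F, the suffix after F is empty, so FOLLOW(F) ⊇ FOLLOW(S) = {$, a, f}. Thus FOLLOW(F) = {$, a, f}.

{$, a, f}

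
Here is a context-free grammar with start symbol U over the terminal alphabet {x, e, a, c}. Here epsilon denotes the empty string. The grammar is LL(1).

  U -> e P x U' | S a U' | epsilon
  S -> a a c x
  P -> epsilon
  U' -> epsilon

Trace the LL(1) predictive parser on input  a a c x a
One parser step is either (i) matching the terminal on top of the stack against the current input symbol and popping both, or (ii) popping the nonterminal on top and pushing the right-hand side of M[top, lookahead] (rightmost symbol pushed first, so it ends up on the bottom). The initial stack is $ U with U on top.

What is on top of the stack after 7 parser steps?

     Stack           Input        Action
  1  $ U             a a c x a $  expand U -> S a U'
  2  $ U' a S        a a c x a $  expand S -> a a c x
  3  $ U' a x c a a  a a c x a $  match a
  4  $ U' a x c a    a c x a $    match a
  5  $ U' a x c      c x a $      match c
  6  $ U' a x        x a $        match x
  7  $ U' a          a $          match a
Stack after step 7: $ U' (top = U').

U'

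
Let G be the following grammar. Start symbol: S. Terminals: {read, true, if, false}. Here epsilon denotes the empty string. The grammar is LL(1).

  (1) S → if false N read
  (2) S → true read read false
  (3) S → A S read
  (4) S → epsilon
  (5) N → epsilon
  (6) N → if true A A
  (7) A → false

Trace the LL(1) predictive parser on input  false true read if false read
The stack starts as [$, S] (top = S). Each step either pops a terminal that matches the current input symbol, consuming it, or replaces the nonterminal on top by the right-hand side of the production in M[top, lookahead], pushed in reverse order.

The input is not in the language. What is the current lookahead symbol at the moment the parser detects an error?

if

step 1: stack=$ S  input=false true read if false read $  — expand S → A S read
step 2: stack=$ read S A  input=false true read if false read $  — expand A → false
step 3: stack=$ read S false  input=false true read if false read $  — match false
step 4: stack=$ read S  input=true read if false read $  — expand S → true read read false
step 5: stack=$ read false read read true  input=true read if false read $  — match true
step 6: stack=$ read false read read  input=read if false read $  — match read
step 7: stack=$ read false read  input=if false read $  — error: top is terminal read but lookahead is if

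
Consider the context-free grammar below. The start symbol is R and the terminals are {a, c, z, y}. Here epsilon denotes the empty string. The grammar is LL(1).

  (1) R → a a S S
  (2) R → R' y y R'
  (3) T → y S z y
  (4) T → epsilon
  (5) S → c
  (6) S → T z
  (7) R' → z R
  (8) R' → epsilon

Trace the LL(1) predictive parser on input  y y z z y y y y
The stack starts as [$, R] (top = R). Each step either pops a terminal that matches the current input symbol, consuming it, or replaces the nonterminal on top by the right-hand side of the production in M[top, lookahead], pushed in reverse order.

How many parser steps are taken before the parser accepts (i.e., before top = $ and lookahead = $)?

17

step 1: stack=$ R  input=y y z z y y y y $  — expand R → R' y y R'
step 2: stack=$ R' y y R'  input=y y z z y y y y $  — expand R' → epsilon
step 3: stack=$ R' y y  input=y y z z y y y y $  — match y
step 4: stack=$ R' y  input=y z z y y y y $  — match y
step 5: stack=$ R'  input=z z y y y y $  — expand R' → z R
step 6: stack=$ R z  input=z z y y y y $  — match z
step 7: stack=$ R  input=z y y y y $  — expand R → R' y y R'
step 8: stack=$ R' y y R'  input=z y y y y $  — expand R' → z R
step 9: stack=$ R' y y R z  input=z y y y y $  — match z
step 10: stack=$ R' y y R  input=y y y y $  — expand R → R' y y R'
step 11: stack=$ R' y y R' y y R'  input=y y y y $  — expand R' → epsilon
step 12: stack=$ R' y y R' y y  input=y y y y $  — match y
step 13: stack=$ R' y y R' y  input=y y y $  — match y
step 14: stack=$ R' y y R'  input=y y $  — expand R' → epsilon
step 15: stack=$ R' y y  input=y y $  — match y
step 16: stack=$ R' y  input=y $  — match y
step 17: stack=$ R'  input=$  — expand R' → epsilon
Accept reached after 17 steps.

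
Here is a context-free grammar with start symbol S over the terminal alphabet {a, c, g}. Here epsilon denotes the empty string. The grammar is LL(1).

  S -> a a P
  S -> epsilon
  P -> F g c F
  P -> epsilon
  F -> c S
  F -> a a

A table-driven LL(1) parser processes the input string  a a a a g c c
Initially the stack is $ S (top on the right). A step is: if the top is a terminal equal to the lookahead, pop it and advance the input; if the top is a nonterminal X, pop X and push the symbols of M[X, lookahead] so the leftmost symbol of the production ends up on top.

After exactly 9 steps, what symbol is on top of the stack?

     Stack        Input            Action
  1  $ S          a a a a g c c $  expand S -> a a P
  2  $ P a a      a a a a g c c $  match a
  3  $ P a        a a a g c c $    match a
  4  $ P          a a g c c $      expand P -> F g c F
  5  $ F c g F    a a g c c $      expand F -> a a
  6  $ F c g a a  a a g c c $      match a
  7  $ F c g a    a g c c $        match a
  8  $ F c g      g c c $          match g
  9  $ F c        c c $            match c
Stack after step 9: $ F (top = F).

F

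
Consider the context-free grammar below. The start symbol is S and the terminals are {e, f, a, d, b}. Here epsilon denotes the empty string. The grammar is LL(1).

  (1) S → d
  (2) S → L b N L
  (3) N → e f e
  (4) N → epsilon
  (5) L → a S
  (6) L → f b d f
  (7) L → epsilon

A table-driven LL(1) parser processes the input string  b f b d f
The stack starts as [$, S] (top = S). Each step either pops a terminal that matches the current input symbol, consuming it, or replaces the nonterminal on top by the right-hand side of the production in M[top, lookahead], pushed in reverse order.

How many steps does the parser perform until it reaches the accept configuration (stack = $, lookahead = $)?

9

     Stack      Input        Action
  1  $ S        b f b d f $  expand S → L b N L
  2  $ L N b L  b f b d f $  expand L → epsilon
  3  $ L N b    b f b d f $  match b
  4  $ L N      f b d f $    expand N → epsilon
  5  $ L        f b d f $    expand L → f b d f
  6  $ f d b f  f b d f $    match f
  7  $ f d b    b d f $      match b
  8  $ f d      d f $        match d
  9  $ f        f $          match f
Accept reached after 9 steps.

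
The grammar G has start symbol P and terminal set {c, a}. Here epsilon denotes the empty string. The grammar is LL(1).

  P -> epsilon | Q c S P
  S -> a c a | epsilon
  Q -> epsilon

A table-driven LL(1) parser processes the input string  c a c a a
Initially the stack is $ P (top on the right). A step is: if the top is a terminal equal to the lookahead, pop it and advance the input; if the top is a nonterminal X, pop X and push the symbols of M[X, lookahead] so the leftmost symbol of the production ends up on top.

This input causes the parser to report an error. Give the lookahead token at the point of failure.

step 1: stack=$ P  input=c a c a a $  — expand P -> Q c S P
step 2: stack=$ P S c Q  input=c a c a a $  — expand Q -> epsilon
step 3: stack=$ P S c  input=c a c a a $  — match c
step 4: stack=$ P S  input=a c a a $  — expand S -> a c a
step 5: stack=$ P a c a  input=a c a a $  — match a
step 6: stack=$ P a c  input=c a a $  — match c
step 7: stack=$ P a  input=a a $  — match a
step 8: stack=$ P  input=a $  — error: M[P, a] is empty

a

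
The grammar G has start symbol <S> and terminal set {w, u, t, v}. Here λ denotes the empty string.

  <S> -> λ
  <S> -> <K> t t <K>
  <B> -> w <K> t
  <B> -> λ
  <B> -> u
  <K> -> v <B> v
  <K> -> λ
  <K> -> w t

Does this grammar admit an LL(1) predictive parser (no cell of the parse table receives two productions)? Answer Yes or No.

Yes

FIRST(<S>) = {λ, t, v, w}
FIRST(<B>) = {λ, u, w}
FIRST(<K>) = {λ, v, w}
FOLLOW(<S>) = {$}
FOLLOW(<B>) = {v}
FOLLOW(<K>) = {$, t}
Each cell of M receives at most one production.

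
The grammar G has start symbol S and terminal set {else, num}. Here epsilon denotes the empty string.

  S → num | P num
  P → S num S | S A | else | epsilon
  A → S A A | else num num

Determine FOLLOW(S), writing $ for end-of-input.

{$, else, num}

FIRST(S): from S→num we get {num}; from S→P num we get {else, num}. So FIRST(S) = {else, num}.
FIRST(P): from P→S num S we get {else, num}; from P→S A we get {else, num}; from P→else we get {else}; from P→epsilon we get {epsilon}. So FIRST(P) = {epsilon, else, num}.
FIRST(A): from A→S A A we get {else, num}; from A→else num num we get {else}. So FIRST(A) = {else, num}.
FOLLOW(S) includes $ since S is the start symbol.
FOLLOW(P): in S→P num, P is followed by num with FIRST {num}. Thus FOLLOW(P) = {num}.
FOLLOW(S): in P→S num S (occurrence 1), S is followed by num S with FIRST {num}; in P→S num S (occurrence 2), the suffix after S is empty, so FOLLOW(S) ⊇ FOLLOW(P) = {num}; in P→S A, S is followed by A with FIRST {else, num}; in A→S A A, S is followed by A A with FIRST {else, num}. Thus FOLLOW(S) = {$, else, num}.
FOLLOW(A): in P→S A, the suffix after A is empty, so FOLLOW(A) ⊇ FOLLOW(P) = {num}; in A→S A A (occurrence 1), A is followed by A with FIRST {else, num}; in A→S A A (occurrence 2), the suffix after A is empty (adds nothing new). Thus FOLLOW(A) = {else, num}.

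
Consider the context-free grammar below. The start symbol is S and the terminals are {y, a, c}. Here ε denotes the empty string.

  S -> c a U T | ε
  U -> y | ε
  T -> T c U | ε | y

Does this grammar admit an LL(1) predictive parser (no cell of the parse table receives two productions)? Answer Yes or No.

No

FIRST(S) = {ε, c}
FIRST(U) = {ε, y}
FIRST(T) = {ε, c, y}
FOLLOW(S) = {$}
FOLLOW(U) = {$, c, y}
FOLLOW(T) = {$, c}
Cell M[T, c] receives both T -> T c U and T -> ε — the grammar is not LL(1).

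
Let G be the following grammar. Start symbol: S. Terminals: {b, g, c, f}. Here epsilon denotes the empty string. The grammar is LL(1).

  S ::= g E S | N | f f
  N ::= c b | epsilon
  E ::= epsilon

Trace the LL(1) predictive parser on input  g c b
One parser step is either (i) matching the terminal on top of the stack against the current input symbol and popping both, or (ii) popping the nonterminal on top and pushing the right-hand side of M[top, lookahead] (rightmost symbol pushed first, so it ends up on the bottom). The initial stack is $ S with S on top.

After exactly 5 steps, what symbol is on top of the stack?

c

     Stack    Input    Action
  1  $ S      g c b $  expand S ::= g E S
  2  $ S E g  g c b $  match g
  3  $ S E    c b $    expand E ::= epsilon
  4  $ S      c b $    expand S ::= N
  5  $ N      c b $    expand N ::= c b
Stack after step 5: $ b c (top = c).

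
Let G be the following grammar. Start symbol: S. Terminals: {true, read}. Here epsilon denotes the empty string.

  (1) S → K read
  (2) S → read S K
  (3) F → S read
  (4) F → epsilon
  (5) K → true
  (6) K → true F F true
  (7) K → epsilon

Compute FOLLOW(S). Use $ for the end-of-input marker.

{$, read, true}

FIRST(K) = {epsilon, true}
FIRST(S) = {read, true}  (via K read)
FIRST(F) = {epsilon, read, true}  (via S read)
FOLLOW(S) includes $ since S is the start symbol.
FOLLOW(S): in S→read S K, S is followed by K with FIRST {epsilon, true}; in S→read S K, the suffix after S is nullable (adds nothing new); in F→S read, S is followed by read with FIRST {read}. Thus FOLLOW(S) = {$, read, true}.
FOLLOW(F): in K→true F F true (occurrence 1), F is followed by F true with FIRST {read, true}; in K→true F F true (occurrence 2), F is followed by true with FIRST {true}. Thus FOLLOW(F) = {read, true}.
FOLLOW(K): in S→K read, K is followed by read with FIRST {read}; in S→read S K, the suffix after K is empty, so FOLLOW(K) ⊇ FOLLOW(S) = {$, read, true}. Thus FOLLOW(K) = {$, read, true}.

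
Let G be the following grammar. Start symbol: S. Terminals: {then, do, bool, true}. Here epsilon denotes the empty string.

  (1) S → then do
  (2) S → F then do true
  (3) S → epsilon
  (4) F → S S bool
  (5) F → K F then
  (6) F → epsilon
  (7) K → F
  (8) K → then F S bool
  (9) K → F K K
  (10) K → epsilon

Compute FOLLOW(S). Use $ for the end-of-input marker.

FIRST(S): from S→then do we get {then}; from S→F then do true we get {bool, then}; from S→epsilon we get {epsilon}. So FIRST(S) = {epsilon, bool, then}.
FIRST(F): from F→S S bool we get {bool, then}; from F→K F then we get {bool, then}; from F→epsilon we get {epsilon}. So FIRST(F) = {epsilon, bool, then}.
FIRST(K): from K→F we get {epsilon, bool, then}; from K→then F S bool we get {then}; from K→F K K we get {epsilon, bool, then}; from K→epsilon we get {epsilon}. So FIRST(K) = {epsilon, bool, then}.
FOLLOW(S) includes $ since S is the start symbol.
FOLLOW(S): in F→S S bool (occurrence 1), S is followed by S bool with FIRST {bool, then}; in F→S S bool (occurrence 2), S is followed by bool with FIRST {bool}; in K→then F S bool, S is followed by bool with FIRST {bool}. Thus FOLLOW(S) = {$, bool, then}.
FOLLOW(K): in F→K F then, K is followed by F then with FIRST {bool, then}; in K→F K K (occurrence 1), K is followed by K with FIRST {epsilon, bool, then}; in K→F K K (occurrence 1), the suffix after K is nullable (adds nothing new); in K→F K K (occurrence 2), the suffix after K is empty (adds nothing new). Thus FOLLOW(K) = {bool, then}.
FOLLOW(F): in S→F then do true, F is followed by then do true with FIRST {then}; in F→K F then, F is followed by then with FIRST {then}; in K→F, the suffix after F is empty, so FOLLOW(F) ⊇ FOLLOW(K) = {bool, then}; in K→then F S bool, F is followed by S bool with FIRST {bool, then}; in K→F K K, F is followed by K K with FIRST {epsilon, bool, then}; in K→F K K, the suffix after F is nullable, so FOLLOW(F) ⊇ FOLLOW(K) = {bool, then}. Thus FOLLOW(F) = {bool, then}.

{$, bool, then}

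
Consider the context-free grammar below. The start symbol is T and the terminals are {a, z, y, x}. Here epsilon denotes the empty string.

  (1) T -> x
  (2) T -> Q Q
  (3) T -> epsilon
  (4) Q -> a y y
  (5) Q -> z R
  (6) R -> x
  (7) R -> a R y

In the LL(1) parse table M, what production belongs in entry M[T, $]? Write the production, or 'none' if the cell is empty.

FIRST(Q) = {a, z}
FIRST(R) = {a, x}
FIRST(T) = {epsilon, a, x, z}  (via Q Q)
FOLLOW(T) includes $ since T is the start symbol.
FOLLOW(T): T appears on no right-hand side. Thus FOLLOW(T) = {$}.
For T -> x: FIRST(x) = {x}, so it goes in M[T, t] for t ∈ {x}.
For T -> Q Q: FIRST(Q Q) = {a, z}, so it goes in M[T, t] for t ∈ {a, z}.
For T -> epsilon: FIRST(epsilon) = {epsilon}, so it goes in M[T, t] for t ∈ {}; since epsilon ∈ FIRST, also for every t ∈ FOLLOW(T) = {$}.

T -> epsilon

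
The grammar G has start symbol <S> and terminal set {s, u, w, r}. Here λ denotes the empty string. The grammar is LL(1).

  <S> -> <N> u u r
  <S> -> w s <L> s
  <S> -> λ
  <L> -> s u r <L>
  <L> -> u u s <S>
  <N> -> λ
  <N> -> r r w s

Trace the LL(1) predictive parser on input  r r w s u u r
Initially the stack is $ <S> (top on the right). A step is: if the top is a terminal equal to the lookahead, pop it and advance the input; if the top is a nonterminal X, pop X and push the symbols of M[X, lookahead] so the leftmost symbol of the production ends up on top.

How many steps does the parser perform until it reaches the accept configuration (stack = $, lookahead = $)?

9

step 1: stack=$ <S>  input=r r w s u u r $  — expand <S> -> <N> u u r
step 2: stack=$ r u u <N>  input=r r w s u u r $  — expand <N> -> r r w s
step 3: stack=$ r u u s w r r  input=r r w s u u r $  — match r
step 4: stack=$ r u u s w r  input=r w s u u r $  — match r
step 5: stack=$ r u u s w  input=w s u u r $  — match w
step 6: stack=$ r u u s  input=s u u r $  — match s
step 7: stack=$ r u u  input=u u r $  — match u
step 8: stack=$ r u  input=u r $  — match u
step 9: stack=$ r  input=r $  — match r
Accept reached after 9 steps.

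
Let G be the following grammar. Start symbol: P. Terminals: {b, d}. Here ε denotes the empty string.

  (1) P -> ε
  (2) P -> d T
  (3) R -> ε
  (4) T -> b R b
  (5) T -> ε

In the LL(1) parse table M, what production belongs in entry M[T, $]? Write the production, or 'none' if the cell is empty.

T -> ε

FIRST(P) = {ε, d}
FIRST(R) = {ε}
FIRST(T) = {ε, b}
FOLLOW(P) includes $ since P is the start symbol.
FOLLOW(P): P appears on no right-hand side. Thus FOLLOW(P) = {$}.
FOLLOW(T): in P->d T, the suffix after T is empty, so FOLLOW(T) ⊇ FOLLOW(P) = {$}. Thus FOLLOW(T) = {$}.
For T -> b R b: FIRST(b R b) = {b}, so it goes in M[T, t] for t ∈ {b}.
For T -> ε: FIRST(ε) = {ε}, so it goes in M[T, t] for t ∈ {}; since ε ∈ FIRST, also for every t ∈ FOLLOW(T) = {$}.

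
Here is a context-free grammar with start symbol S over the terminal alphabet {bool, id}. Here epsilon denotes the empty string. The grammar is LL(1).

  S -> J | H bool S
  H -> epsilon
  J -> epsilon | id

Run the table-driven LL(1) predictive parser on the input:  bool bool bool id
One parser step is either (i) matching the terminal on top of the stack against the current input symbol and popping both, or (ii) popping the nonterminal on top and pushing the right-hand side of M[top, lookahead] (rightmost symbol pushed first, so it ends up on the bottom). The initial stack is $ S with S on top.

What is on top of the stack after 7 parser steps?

step 1: stack=$ S  input=bool bool bool id $  — expand S -> H bool S
step 2: stack=$ S bool H  input=bool bool bool id $  — expand H -> epsilon
step 3: stack=$ S bool  input=bool bool bool id $  — match bool
step 4: stack=$ S  input=bool bool id $  — expand S -> H bool S
step 5: stack=$ S bool H  input=bool bool id $  — expand H -> epsilon
step 6: stack=$ S bool  input=bool bool id $  — match bool
step 7: stack=$ S  input=bool id $  — expand S -> H bool S
Stack after step 7: $ S bool H (top = H).

H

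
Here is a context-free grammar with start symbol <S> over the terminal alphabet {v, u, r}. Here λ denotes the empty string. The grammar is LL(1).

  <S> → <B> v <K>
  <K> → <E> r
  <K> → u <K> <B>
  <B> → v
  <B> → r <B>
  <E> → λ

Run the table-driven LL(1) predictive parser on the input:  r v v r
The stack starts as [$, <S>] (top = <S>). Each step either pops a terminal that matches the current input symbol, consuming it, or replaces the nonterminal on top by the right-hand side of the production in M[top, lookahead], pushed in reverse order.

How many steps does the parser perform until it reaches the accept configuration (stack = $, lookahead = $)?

9

step 1: stack=$ <S>  input=r v v r $  — expand <S> → <B> v <K>
step 2: stack=$ <K> v <B>  input=r v v r $  — expand <B> → r <B>
step 3: stack=$ <K> v <B> r  input=r v v r $  — match r
step 4: stack=$ <K> v <B>  input=v v r $  — expand <B> → v
step 5: stack=$ <K> v v  input=v v r $  — match v
step 6: stack=$ <K> v  input=v r $  — match v
step 7: stack=$ <K>  input=r $  — expand <K> → <E> r
step 8: stack=$ r <E>  input=r $  — expand <E> → λ
step 9: stack=$ r  input=r $  — match r
Accept reached after 9 steps.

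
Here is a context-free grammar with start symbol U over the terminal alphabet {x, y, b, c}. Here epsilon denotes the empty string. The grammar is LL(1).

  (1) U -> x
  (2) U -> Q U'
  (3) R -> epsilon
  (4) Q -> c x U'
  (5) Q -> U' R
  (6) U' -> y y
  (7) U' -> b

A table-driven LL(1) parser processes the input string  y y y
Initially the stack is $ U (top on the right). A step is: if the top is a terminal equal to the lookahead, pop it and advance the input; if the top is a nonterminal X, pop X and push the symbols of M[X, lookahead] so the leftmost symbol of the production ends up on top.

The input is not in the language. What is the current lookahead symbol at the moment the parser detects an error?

$

step 1: stack=$ U  input=y y y $  — expand U -> Q U'
step 2: stack=$ U' Q  input=y y y $  — expand Q -> U' R
step 3: stack=$ U' R U'  input=y y y $  — expand U' -> y y
step 4: stack=$ U' R y y  input=y y y $  — match y
step 5: stack=$ U' R y  input=y y $  — match y
step 6: stack=$ U' R  input=y $  — expand R -> epsilon
step 7: stack=$ U'  input=y $  — expand U' -> y y
step 8: stack=$ y y  input=y $  — match y
step 9: stack=$ y  input=$  — error: top is terminal y but lookahead is $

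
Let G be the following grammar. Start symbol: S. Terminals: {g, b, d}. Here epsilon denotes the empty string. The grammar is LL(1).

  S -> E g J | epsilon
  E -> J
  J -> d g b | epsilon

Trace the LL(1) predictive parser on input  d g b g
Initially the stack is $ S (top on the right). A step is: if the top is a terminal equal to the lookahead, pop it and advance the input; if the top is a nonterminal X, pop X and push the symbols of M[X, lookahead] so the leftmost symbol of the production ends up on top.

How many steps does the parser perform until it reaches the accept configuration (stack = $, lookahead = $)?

step 1: stack=$ S  input=d g b g $  — expand S -> E g J
step 2: stack=$ J g E  input=d g b g $  — expand E -> J
step 3: stack=$ J g J  input=d g b g $  — expand J -> d g b
step 4: stack=$ J g b g d  input=d g b g $  — match d
step 5: stack=$ J g b g  input=g b g $  — match g
step 6: stack=$ J g b  input=b g $  — match b
step 7: stack=$ J g  input=g $  — match g
step 8: stack=$ J  input=$  — expand J -> epsilon
Accept reached after 8 steps.

8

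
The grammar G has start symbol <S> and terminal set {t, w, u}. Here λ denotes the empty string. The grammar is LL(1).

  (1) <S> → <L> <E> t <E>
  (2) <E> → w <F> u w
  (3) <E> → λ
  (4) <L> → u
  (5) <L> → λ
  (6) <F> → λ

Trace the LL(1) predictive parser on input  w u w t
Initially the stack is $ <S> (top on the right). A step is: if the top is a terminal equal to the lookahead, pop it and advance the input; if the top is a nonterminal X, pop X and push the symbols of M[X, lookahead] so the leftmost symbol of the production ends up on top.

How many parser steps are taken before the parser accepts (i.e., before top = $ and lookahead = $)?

step 1: stack=$ <S>  input=w u w t $  — expand <S> → <L> <E> t <E>
step 2: stack=$ <E> t <E> <L>  input=w u w t $  — expand <L> → λ
step 3: stack=$ <E> t <E>  input=w u w t $  — expand <E> → w <F> u w
step 4: stack=$ <E> t w u <F> w  input=w u w t $  — match w
step 5: stack=$ <E> t w u <F>  input=u w t $  — expand <F> → λ
step 6: stack=$ <E> t w u  input=u w t $  — match u
step 7: stack=$ <E> t w  input=w t $  — match w
step 8: stack=$ <E> t  input=t $  — match t
step 9: stack=$ <E>  input=$  — expand <E> → λ
Accept reached after 9 steps.

9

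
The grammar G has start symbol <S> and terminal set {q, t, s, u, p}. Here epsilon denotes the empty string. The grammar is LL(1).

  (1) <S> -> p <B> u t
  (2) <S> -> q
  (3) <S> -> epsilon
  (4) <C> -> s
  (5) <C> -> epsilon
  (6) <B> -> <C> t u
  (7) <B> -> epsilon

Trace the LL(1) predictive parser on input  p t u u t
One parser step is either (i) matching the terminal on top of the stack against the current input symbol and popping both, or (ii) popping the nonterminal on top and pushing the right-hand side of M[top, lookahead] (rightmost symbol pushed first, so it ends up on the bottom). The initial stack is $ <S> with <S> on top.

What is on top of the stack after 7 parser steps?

step 1: stack=$ <S>  input=p t u u t $  — expand <S> -> p <B> u t
step 2: stack=$ t u <B> p  input=p t u u t $  — match p
step 3: stack=$ t u <B>  input=t u u t $  — expand <B> -> <C> t u
step 4: stack=$ t u u t <C>  input=t u u t $  — expand <C> -> epsilon
step 5: stack=$ t u u t  input=t u u t $  — match t
step 6: stack=$ t u u  input=u u t $  — match u
step 7: stack=$ t u  input=u t $  — match u
Stack after step 7: $ t (top = t).

t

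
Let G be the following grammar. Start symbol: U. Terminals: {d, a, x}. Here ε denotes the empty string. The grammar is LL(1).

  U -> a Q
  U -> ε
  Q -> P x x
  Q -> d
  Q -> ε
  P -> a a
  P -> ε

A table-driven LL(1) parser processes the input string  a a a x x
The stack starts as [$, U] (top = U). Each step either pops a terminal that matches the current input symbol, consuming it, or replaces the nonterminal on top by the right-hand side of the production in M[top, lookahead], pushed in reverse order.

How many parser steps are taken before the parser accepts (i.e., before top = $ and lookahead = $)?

8

step 1: stack=$ U  input=a a a x x $  — expand U -> a Q
step 2: stack=$ Q a  input=a a a x x $  — match a
step 3: stack=$ Q  input=a a x x $  — expand Q -> P x x
step 4: stack=$ x x P  input=a a x x $  — expand P -> a a
step 5: stack=$ x x a a  input=a a x x $  — match a
step 6: stack=$ x x a  input=a x x $  — match a
step 7: stack=$ x x  input=x x $  — match x
step 8: stack=$ x  input=x $  — match x
Accept reached after 8 steps.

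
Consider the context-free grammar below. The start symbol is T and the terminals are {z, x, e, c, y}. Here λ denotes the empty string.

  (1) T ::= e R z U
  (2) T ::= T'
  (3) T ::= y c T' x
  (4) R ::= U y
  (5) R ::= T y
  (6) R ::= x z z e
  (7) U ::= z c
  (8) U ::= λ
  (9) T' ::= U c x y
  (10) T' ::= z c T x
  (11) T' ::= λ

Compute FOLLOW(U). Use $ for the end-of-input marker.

FIRST(U) = {λ, z}
FIRST(T') = {λ, c, z}  (via U c x y)
FIRST(T) = {λ, c, e, y, z}  (via T')
FIRST(R) = {c, e, x, y, z}  (via U y, T y)
FOLLOW(T) includes $ since T is the start symbol.
FOLLOW(T): in R::=T y, T is followed by y with FIRST {y}; in T'::=z c T x, T is followed by x with FIRST {x}. Thus FOLLOW(T) = {$, x, y}.
FOLLOW(R): in T::=e R z U, R is followed by z U with FIRST {z}. Thus FOLLOW(R) = {z}.
FOLLOW(U): in T::=e R z U, the suffix after U is empty, so FOLLOW(U) ⊇ FOLLOW(T) = {$, x, y}; in R::=U y, U is followed by y with FIRST {y}; in T'::=U c x y, U is followed by c x y with FIRST {c}. Thus FOLLOW(U) = {$, c, x, y}.
FOLLOW(T'): in T::=T', the suffix after T' is empty, so FOLLOW(T') ⊇ FOLLOW(T) = {$, x, y}; in T::=y c T' x, T' is followed by x with FIRST {x}. Thus FOLLOW(T') = {$, x, y}.

{$, c, x, y}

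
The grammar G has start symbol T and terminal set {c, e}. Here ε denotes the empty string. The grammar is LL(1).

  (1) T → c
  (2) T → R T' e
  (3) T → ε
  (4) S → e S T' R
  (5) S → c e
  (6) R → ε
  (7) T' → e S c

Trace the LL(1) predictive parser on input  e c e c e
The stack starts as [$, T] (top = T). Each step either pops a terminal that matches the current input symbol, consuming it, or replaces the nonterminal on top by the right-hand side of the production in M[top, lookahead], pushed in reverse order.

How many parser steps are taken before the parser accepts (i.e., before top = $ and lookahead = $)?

9

step 1: stack=$ T  input=e c e c e $  — expand T → R T' e
step 2: stack=$ e T' R  input=e c e c e $  — expand R → ε
step 3: stack=$ e T'  input=e c e c e $  — expand T' → e S c
step 4: stack=$ e c S e  input=e c e c e $  — match e
step 5: stack=$ e c S  input=c e c e $  — expand S → c e
step 6: stack=$ e c e c  input=c e c e $  — match c
step 7: stack=$ e c e  input=e c e $  — match e
step 8: stack=$ e c  input=c e $  — match c
step 9: stack=$ e  input=e $  — match e
Accept reached after 9 steps.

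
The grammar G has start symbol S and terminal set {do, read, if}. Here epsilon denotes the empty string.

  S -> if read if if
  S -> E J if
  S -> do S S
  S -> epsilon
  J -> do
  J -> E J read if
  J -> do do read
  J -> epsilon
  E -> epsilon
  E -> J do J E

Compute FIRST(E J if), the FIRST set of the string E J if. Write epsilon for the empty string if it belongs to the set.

FIRST(S) = {epsilon, do, if, read}  (via E J if)
FIRST(J) = {epsilon, do, read}  (via E J read if)
FIRST(E) = {epsilon, do, read}  (via J do J E)
FIRST(E J if): take FIRST of each symbol in turn, carrying on past any symbol whose FIRST contains epsilon; result {do, if, read}.

{do, if, read}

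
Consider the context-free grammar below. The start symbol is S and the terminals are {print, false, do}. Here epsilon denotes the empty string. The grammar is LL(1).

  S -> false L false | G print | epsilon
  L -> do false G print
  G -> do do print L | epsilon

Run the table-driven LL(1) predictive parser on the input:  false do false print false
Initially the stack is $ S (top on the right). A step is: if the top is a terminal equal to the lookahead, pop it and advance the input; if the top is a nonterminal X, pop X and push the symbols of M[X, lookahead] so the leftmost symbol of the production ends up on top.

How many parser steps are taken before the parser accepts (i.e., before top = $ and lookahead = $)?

8

     Stack                     Input                         Action
  1  $ S                       false do false print false $  expand S -> false L false
  2  $ false L false           false do false print false $  match false
  3  $ false L                 do false print false $        expand L -> do false G print
  4  $ false print G false do  do false print false $        match do
  5  $ false print G false     false print false $           match false
  6  $ false print G           print false $                 expand G -> epsilon
  7  $ false print             print false $                 match print
  8  $ false                   false $                       match false
Accept reached after 8 steps.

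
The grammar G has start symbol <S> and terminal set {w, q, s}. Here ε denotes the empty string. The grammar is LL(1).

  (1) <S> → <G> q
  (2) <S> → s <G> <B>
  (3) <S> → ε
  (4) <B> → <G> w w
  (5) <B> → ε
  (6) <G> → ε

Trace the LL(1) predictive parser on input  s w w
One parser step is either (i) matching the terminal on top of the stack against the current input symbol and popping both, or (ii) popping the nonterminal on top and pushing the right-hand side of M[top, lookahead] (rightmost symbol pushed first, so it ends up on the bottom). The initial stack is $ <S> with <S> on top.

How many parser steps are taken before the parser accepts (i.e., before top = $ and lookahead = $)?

7

     Stack        Input    Action
  1  $ <S>        s w w $  expand <S> → s <G> <B>
  2  $ <B> <G> s  s w w $  match s
  3  $ <B> <G>    w w $    expand <G> → ε
  4  $ <B>        w w $    expand <B> → <G> w w
  5  $ w w <G>    w w $    expand <G> → ε
  6  $ w w        w w $    match w
  7  $ w          w $      match w
Accept reached after 7 steps.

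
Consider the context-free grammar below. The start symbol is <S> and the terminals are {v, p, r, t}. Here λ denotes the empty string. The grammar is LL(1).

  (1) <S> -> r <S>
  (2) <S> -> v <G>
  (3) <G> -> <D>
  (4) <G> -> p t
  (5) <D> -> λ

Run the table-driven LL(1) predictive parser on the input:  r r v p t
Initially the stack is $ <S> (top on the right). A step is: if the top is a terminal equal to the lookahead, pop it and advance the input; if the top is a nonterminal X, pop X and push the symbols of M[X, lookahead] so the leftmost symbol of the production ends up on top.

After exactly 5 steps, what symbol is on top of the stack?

step 1: stack=$ <S>  input=r r v p t $  — expand <S> -> r <S>
step 2: stack=$ <S> r  input=r r v p t $  — match r
step 3: stack=$ <S>  input=r v p t $  — expand <S> -> r <S>
step 4: stack=$ <S> r  input=r v p t $  — match r
step 5: stack=$ <S>  input=v p t $  — expand <S> -> v <G>
Stack after step 5: $ <G> v (top = v).

v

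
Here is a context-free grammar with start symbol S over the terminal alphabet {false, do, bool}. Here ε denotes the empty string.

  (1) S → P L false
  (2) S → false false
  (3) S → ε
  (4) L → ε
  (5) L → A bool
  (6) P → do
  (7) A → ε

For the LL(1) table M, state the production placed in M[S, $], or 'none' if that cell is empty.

S → ε

FIRST(P) = {do}
FIRST(A) = {ε}
FIRST(S) = {ε, do, false}  (via P L false)
FIRST(L) = {ε, bool}  (via A bool)
FOLLOW(S) includes $ since S is the start symbol.
FOLLOW(S): S appears on no right-hand side. Thus FOLLOW(S) = {$}.
For S → P L false: FIRST(P L false) = {do}, so it goes in M[S, t] for t ∈ {do}.
For S → false false: FIRST(false false) = {false}, so it goes in M[S, t] for t ∈ {false}.
For S → ε: FIRST(ε) = {ε}, so it goes in M[S, t] for t ∈ {}; since ε ∈ FIRST, also for every t ∈ FOLLOW(S) = {$}.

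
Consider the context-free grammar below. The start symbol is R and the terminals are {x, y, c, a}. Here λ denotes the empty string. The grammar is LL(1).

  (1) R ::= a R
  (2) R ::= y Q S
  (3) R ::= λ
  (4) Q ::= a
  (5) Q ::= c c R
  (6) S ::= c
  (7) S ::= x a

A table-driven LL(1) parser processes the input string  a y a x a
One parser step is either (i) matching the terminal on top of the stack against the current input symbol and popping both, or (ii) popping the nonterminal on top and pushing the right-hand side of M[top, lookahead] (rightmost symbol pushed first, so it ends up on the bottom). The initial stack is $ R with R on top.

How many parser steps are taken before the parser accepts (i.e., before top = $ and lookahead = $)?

9

     Stack    Input        Action
  1  $ R      a y a x a $  expand R ::= a R
  2  $ R a    a y a x a $  match a
  3  $ R      y a x a $    expand R ::= y Q S
  4  $ S Q y  y a x a $    match y
  5  $ S Q    a x a $      expand Q ::= a
  6  $ S a    a x a $      match a
  7  $ S      x a $        expand S ::= x a
  8  $ a x    x a $        match x
  9  $ a      a $          match a
Accept reached after 9 steps.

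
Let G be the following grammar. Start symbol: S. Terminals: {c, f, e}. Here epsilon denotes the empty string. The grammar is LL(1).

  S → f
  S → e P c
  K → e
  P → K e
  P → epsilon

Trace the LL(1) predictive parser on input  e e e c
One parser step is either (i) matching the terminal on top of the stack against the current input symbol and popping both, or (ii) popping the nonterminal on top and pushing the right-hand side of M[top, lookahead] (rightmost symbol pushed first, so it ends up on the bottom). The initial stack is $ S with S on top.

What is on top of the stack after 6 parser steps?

     Stack    Input      Action
  1  $ S      e e e c $  expand S → e P c
  2  $ c P e  e e e c $  match e
  3  $ c P    e e c $    expand P → K e
  4  $ c e K  e e c $    expand K → e
  5  $ c e e  e e c $    match e
  6  $ c e    e c $      match e
Stack after step 6: $ c (top = c).

c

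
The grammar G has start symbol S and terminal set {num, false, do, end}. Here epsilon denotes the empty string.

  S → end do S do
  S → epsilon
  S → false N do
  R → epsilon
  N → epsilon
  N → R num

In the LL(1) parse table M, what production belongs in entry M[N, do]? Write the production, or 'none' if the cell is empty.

FIRST(S) = {epsilon, end, false}
FIRST(R) = {epsilon}
FIRST(N) = {epsilon, num}  (via R num)
FOLLOW(S) includes $ since S is the start symbol.
FOLLOW(N): in S→false N do, N is followed by do with FIRST {do}. Thus FOLLOW(N) = {do}.
For N → epsilon: FIRST(epsilon) = {epsilon}, so it goes in M[N, t] for t ∈ {}; since epsilon ∈ FIRST, also for every t ∈ FOLLOW(N) = {do}.
For N → R num: FIRST(R num) = {num}, so it goes in M[N, t] for t ∈ {num}.

N → epsilon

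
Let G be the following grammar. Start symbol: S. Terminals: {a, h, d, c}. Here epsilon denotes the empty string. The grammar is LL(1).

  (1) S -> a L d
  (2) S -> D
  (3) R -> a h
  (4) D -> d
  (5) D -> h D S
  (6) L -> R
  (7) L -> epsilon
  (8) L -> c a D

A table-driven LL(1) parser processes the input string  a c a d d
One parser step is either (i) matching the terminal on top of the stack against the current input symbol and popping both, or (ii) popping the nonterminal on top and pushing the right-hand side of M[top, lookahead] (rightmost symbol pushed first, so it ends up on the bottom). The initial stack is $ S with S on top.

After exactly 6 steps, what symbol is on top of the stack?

d

step 1: stack=$ S  input=a c a d d $  — expand S -> a L d
step 2: stack=$ d L a  input=a c a d d $  — match a
step 3: stack=$ d L  input=c a d d $  — expand L -> c a D
step 4: stack=$ d D a c  input=c a d d $  — match c
step 5: stack=$ d D a  input=a d d $  — match a
step 6: stack=$ d D  input=d d $  — expand D -> d
Stack after step 6: $ d d (top = d).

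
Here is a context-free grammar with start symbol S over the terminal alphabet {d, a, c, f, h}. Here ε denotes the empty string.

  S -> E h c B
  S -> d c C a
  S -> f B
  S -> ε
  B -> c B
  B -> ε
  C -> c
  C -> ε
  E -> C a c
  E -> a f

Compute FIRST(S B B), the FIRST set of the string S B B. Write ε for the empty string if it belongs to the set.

FIRST(B): from B->c B we get {c}; from B->ε we get {ε}. So FIRST(B) = {ε, c}.
FIRST(C): from C->c we get {c}; from C->ε we get {ε}. So FIRST(C) = {ε, c}.
FIRST(E): from E->C a c we get {a, c}; from E->a f we get {a}. So FIRST(E) = {a, c}.
FIRST(S): from S->E h c B we get {a, c}; from S->d c C a we get {d}; from S->f B we get {f}; from S->ε we get {ε}. So FIRST(S) = {ε, a, c, d, f}.
FIRST(S B B): take FIRST of each symbol in turn, carrying on past any symbol whose FIRST contains ε; result {ε, a, c, d, f}.

{ε, a, c, d, f}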